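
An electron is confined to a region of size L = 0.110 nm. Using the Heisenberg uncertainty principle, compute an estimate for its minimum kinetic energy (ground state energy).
787.186 meV

Using the uncertainty principle to estimate ground state energy:

1. The position uncertainty is approximately the confinement size:
   Δx ≈ L = 1.100e-10 m

2. From ΔxΔp ≥ ℏ/2, the minimum momentum uncertainty is:
   Δp ≈ ℏ/(2L) = 4.794e-25 kg·m/s

3. The kinetic energy is approximately:
   KE ≈ (Δp)²/(2m) = (4.794e-25)²/(2 × 9.109e-31 kg)
   KE ≈ 1.261e-19 J = 787.186 meV

This is an order-of-magnitude estimate of the ground state energy.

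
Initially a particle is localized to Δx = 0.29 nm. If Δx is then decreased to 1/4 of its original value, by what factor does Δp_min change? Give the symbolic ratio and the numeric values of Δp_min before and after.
Original Δp_min = 1.818 × 10^-25 kg·m/s; new Δp'_min = 7.273 × 10^-25 kg·m/s; ratio Δp'_min/Δp_min = 4.

From the uncertainty principle ΔxΔp ≥ ℏ/2, the minimum momentum uncertainty is Δp_min = ℏ/(2Δx).

Original (Δx = 0.29 nm = 2.900e-10 m):
Δp_min = (1.055e-34 J·s)/(2 × 2.900e-10 m) = 1.818e-25 kg·m/s

When Δx → (1/4)Δx:
Δp'_min = ℏ/(2 × (1/4)Δx) = 4 × ℏ/(2Δx) = 4 × Δp_min
Δp'_min = 4 × 1.818e-25 kg·m/s = 7.273e-25 kg·m/s

Since Δp_min ∝ 1/Δx, when Δx is decreased to 1/4 of its original value, Δp_min increases to 4 times its original value.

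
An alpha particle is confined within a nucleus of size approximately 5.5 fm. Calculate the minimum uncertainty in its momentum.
9.587 × 10^-21 kg·m/s

Using the Heisenberg uncertainty principle:
ΔxΔp ≥ ℏ/2

With Δx ≈ L = 5.500e-15 m (the confinement size):
Δp_min = ℏ/(2Δx)
Δp_min = (1.055e-34 J·s) / (2 × 5.500e-15 m)
Δp_min = 9.587e-21 kg·m/s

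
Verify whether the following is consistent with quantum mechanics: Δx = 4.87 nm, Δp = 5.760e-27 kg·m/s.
No, it violates the uncertainty principle (impossible measurement).

Calculate the product ΔxΔp:
ΔxΔp = (4.870e-09 m) × (5.760e-27 kg·m/s)
ΔxΔp = 2.805e-35 J·s

Compare to the minimum allowed value ℏ/2:
ℏ/2 = 5.273e-35 J·s

Since ΔxΔp = 2.805e-35 J·s < 5.273e-35 J·s = ℏ/2,
the measurement violates the uncertainty principle.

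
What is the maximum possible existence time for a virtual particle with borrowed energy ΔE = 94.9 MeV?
3.468 ys

Using the energy-time uncertainty principle:
ΔEΔt ≥ ℏ/2

For a virtual particle borrowing energy ΔE, the maximum lifetime is:
Δt_max = ℏ/(2ΔE)

Converting energy:
ΔE = 94.9 MeV = 1.520e-11 J

Δt_max = (1.055e-34 J·s) / (2 × 1.520e-11 J)
Δt_max = 3.468e-24 s = 3.468 ys

Virtual particles with higher borrowed energy exist for shorter times.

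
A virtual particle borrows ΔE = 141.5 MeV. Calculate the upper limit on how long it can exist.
2.326 ys

Using the energy-time uncertainty principle:
ΔEΔt ≥ ℏ/2

For a virtual particle borrowing energy ΔE, the maximum lifetime is:
Δt_max = ℏ/(2ΔE)

Converting energy:
ΔE = 141.5 MeV = 2.267e-11 J

Δt_max = (1.055e-34 J·s) / (2 × 2.267e-11 J)
Δt_max = 2.326e-24 s = 2.326 ys

Virtual particles with higher borrowed energy exist for shorter times.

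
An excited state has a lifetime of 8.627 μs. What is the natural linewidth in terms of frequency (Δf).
9.224 kHz

Using the energy-time uncertainty principle and E = hf:
ΔEΔt ≥ ℏ/2
hΔf·Δt ≥ ℏ/2

The minimum frequency uncertainty is:
Δf = ℏ/(2hτ) = 1/(4πτ)
Δf = 1/(4π × 8.627e-06 s)
Δf = 9.224e+03 Hz = 9.224 kHz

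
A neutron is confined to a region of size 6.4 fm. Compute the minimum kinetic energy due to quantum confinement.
126.472 keV

Using the uncertainty principle:

1. Position uncertainty: Δx ≈ 6.400e-15 m
2. Minimum momentum uncertainty: Δp = ℏ/(2Δx) = 8.239e-21 kg·m/s
3. Minimum kinetic energy:
   KE = (Δp)²/(2m) = (8.239e-21)²/(2 × 1.675e-27 kg)
   KE = 2.026e-14 J = 126.472 keV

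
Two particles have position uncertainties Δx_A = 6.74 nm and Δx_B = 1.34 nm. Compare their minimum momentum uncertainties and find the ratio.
Particle B has the larger minimum momentum uncertainty, by a factor of 5.03.

For each particle, the minimum momentum uncertainty is Δp_min = ℏ/(2Δx):

Particle A: Δp_A = ℏ/(2×6.740e-09 m) = 7.823e-27 kg·m/s
Particle B: Δp_B = ℏ/(2×1.340e-09 m) = 3.935e-26 kg·m/s

Ratio: Δp_B/Δp_A = 5.03

Since Δp_min ∝ 1/Δx, the particle with smaller position uncertainty (B) has larger momentum uncertainty.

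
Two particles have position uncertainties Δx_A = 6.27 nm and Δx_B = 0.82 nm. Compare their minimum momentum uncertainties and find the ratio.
Particle B has the larger minimum momentum uncertainty, by a factor of 7.65.

For each particle, the minimum momentum uncertainty is Δp_min = ℏ/(2Δx):

Particle A: Δp_A = ℏ/(2×6.270e-09 m) = 8.410e-27 kg·m/s
Particle B: Δp_B = ℏ/(2×8.200e-10 m) = 6.430e-26 kg·m/s

Ratio: Δp_B/Δp_A = 7.65

Since Δp_min ∝ 1/Δx, the particle with smaller position uncertainty (B) has larger momentum uncertainty.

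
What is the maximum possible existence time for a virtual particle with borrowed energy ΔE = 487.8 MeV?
6.747 × 10^-25 s

Using the energy-time uncertainty principle:
ΔEΔt ≥ ℏ/2

For a virtual particle borrowing energy ΔE, the maximum lifetime is:
Δt_max = ℏ/(2ΔE)

Converting energy:
ΔE = 487.8 MeV = 7.815e-11 J

Δt_max = (1.055e-34 J·s) / (2 × 7.815e-11 J)
Δt_max = 6.747e-25 s = 6.747 × 10^-25 s

Virtual particles with higher borrowed energy exist for shorter times.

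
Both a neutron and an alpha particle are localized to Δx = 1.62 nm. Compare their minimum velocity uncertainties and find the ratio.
The neutron has the larger minimum velocity uncertainty, by a ratio of 4.0.

For both particles, Δp_min = ℏ/(2Δx) = 3.255e-26 kg·m/s (same for both).

The velocity uncertainty is Δv = Δp/m:
- neutron: Δv = 3.255e-26 / 1.675e-27 = 1.943e+01 m/s = 19.433 m/s
- alpha particle: Δv = 3.255e-26 / 6.645e-27 = 4.898e+00 m/s = 4.898 m/s

Ratio: 1.943e+01 / 4.898e+00 = 4.0

The lighter particle has larger velocity uncertainty because Δv ∝ 1/m.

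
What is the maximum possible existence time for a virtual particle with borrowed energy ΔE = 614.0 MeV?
5.360 × 10^-25 s

Using the energy-time uncertainty principle:
ΔEΔt ≥ ℏ/2

For a virtual particle borrowing energy ΔE, the maximum lifetime is:
Δt_max = ℏ/(2ΔE)

Converting energy:
ΔE = 614.0 MeV = 9.837e-11 J

Δt_max = (1.055e-34 J·s) / (2 × 9.837e-11 J)
Δt_max = 5.360e-25 s = 5.360 × 10^-25 s

Virtual particles with higher borrowed energy exist for shorter times.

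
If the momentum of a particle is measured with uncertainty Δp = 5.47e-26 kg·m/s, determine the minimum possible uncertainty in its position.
963.960 pm

Using the Heisenberg uncertainty principle:
ΔxΔp ≥ ℏ/2

The minimum uncertainty in position is:
Δx_min = ℏ/(2Δp)
Δx_min = (1.055e-34 J·s) / (2 × 5.470e-26 kg·m/s)
Δx_min = 9.640e-10 m = 963.960 pm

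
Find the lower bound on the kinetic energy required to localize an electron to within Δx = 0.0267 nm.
13.361 eV

Localizing a particle requires giving it sufficient momentum uncertainty:

1. From uncertainty principle: Δp ≥ ℏ/(2Δx)
   Δp_min = (1.055e-34 J·s) / (2 × 2.670e-11 m)
   Δp_min = 1.975e-24 kg·m/s

2. This momentum uncertainty corresponds to kinetic energy:
   KE ≈ (Δp)²/(2m) = (1.975e-24)²/(2 × 9.109e-31 kg)
   KE = 2.141e-18 J = 13.361 eV

Tighter localization requires more energy.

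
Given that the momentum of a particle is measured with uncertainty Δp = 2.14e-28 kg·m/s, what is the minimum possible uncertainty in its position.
246.395 nm

Using the Heisenberg uncertainty principle:
ΔxΔp ≥ ℏ/2

The minimum uncertainty in position is:
Δx_min = ℏ/(2Δp)
Δx_min = (1.055e-34 J·s) / (2 × 2.140e-28 kg·m/s)
Δx_min = 2.464e-07 m = 246.395 nm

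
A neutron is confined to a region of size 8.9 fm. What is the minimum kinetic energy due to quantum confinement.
65.400 keV

Using the uncertainty principle:

1. Position uncertainty: Δx ≈ 8.900e-15 m
2. Minimum momentum uncertainty: Δp = ℏ/(2Δx) = 5.925e-21 kg·m/s
3. Minimum kinetic energy:
   KE = (Δp)²/(2m) = (5.925e-21)²/(2 × 1.675e-27 kg)
   KE = 1.048e-14 J = 65.400 keV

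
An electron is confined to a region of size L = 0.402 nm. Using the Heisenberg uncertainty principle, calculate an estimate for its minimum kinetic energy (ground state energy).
58.940 meV

Using the uncertainty principle to estimate ground state energy:

1. The position uncertainty is approximately the confinement size:
   Δx ≈ L = 4.020e-10 m

2. From ΔxΔp ≥ ℏ/2, the minimum momentum uncertainty is:
   Δp ≈ ℏ/(2L) = 1.312e-25 kg·m/s

3. The kinetic energy is approximately:
   KE ≈ (Δp)²/(2m) = (1.312e-25)²/(2 × 9.109e-31 kg)
   KE ≈ 9.443e-21 J = 58.940 meV

This is an order-of-magnitude estimate of the ground state energy.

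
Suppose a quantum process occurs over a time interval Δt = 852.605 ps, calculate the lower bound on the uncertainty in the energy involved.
386.001 neV

Using the energy-time uncertainty principle:
ΔEΔt ≥ ℏ/2

The minimum uncertainty in energy is:
ΔE_min = ℏ/(2Δt)
ΔE_min = (1.055e-34 J·s) / (2 × 8.526e-10 s)
ΔE_min = 6.184e-26 J = 386.001 neV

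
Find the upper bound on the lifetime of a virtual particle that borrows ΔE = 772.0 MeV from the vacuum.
4.263 × 10^-25 s

Using the energy-time uncertainty principle:
ΔEΔt ≥ ℏ/2

For a virtual particle borrowing energy ΔE, the maximum lifetime is:
Δt_max = ℏ/(2ΔE)

Converting energy:
ΔE = 772.0 MeV = 1.237e-10 J

Δt_max = (1.055e-34 J·s) / (2 × 1.237e-10 J)
Δt_max = 4.263e-25 s = 4.263 × 10^-25 s

Virtual particles with higher borrowed energy exist for shorter times.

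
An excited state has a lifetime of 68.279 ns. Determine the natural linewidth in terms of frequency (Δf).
1.165 MHz

Using the energy-time uncertainty principle and E = hf:
ΔEΔt ≥ ℏ/2
hΔf·Δt ≥ ℏ/2

The minimum frequency uncertainty is:
Δf = ℏ/(2hτ) = 1/(4πτ)
Δf = 1/(4π × 6.828e-08 s)
Δf = 1.165e+06 Hz = 1.165 MHz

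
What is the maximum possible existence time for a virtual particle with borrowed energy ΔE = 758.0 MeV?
4.342 × 10^-25 s

Using the energy-time uncertainty principle:
ΔEΔt ≥ ℏ/2

For a virtual particle borrowing energy ΔE, the maximum lifetime is:
Δt_max = ℏ/(2ΔE)

Converting energy:
ΔE = 758.0 MeV = 1.214e-10 J

Δt_max = (1.055e-34 J·s) / (2 × 1.214e-10 J)
Δt_max = 4.342e-25 s = 4.342 × 10^-25 s

Virtual particles with higher borrowed energy exist for shorter times.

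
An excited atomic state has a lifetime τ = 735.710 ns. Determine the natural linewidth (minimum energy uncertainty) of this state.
447.331 peV

Using the energy-time uncertainty principle:
ΔEΔt ≥ ℏ/2

The lifetime τ represents the time uncertainty Δt.
The natural linewidth (minimum energy uncertainty) is:

ΔE = ℏ/(2τ)
ΔE = (1.055e-34 J·s) / (2 × 7.357e-07 s)
ΔE = 7.167e-29 J = 447.331 peV

This natural linewidth limits the precision of spectroscopic measurements.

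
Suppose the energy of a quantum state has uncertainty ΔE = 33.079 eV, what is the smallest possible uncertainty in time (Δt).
9.949 as

Using the energy-time uncertainty principle:
ΔEΔt ≥ ℏ/2

The minimum uncertainty in time is:
Δt_min = ℏ/(2ΔE)
Δt_min = (1.055e-34 J·s) / (2 × 5.300e-18 J)
Δt_min = 9.949e-18 s = 9.949 as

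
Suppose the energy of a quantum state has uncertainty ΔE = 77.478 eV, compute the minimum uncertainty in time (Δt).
4.248 as

Using the energy-time uncertainty principle:
ΔEΔt ≥ ℏ/2

The minimum uncertainty in time is:
Δt_min = ℏ/(2ΔE)
Δt_min = (1.055e-34 J·s) / (2 × 1.241e-17 J)
Δt_min = 4.248e-18 s = 4.248 as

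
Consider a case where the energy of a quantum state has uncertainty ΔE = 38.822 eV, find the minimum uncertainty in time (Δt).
8.477 as

Using the energy-time uncertainty principle:
ΔEΔt ≥ ℏ/2

The minimum uncertainty in time is:
Δt_min = ℏ/(2ΔE)
Δt_min = (1.055e-34 J·s) / (2 × 6.220e-18 J)
Δt_min = 8.477e-18 s = 8.477 as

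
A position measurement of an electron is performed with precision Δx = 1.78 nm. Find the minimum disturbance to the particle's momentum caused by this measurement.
2.962 × 10^-26 kg·m/s

The uncertainty principle implies that measuring position disturbs momentum:
ΔxΔp ≥ ℏ/2

When we measure position with precision Δx, we necessarily introduce a momentum uncertainty:
Δp ≥ ℏ/(2Δx)
Δp_min = (1.055e-34 J·s) / (2 × 1.780e-09 m)
Δp_min = 2.962e-26 kg·m/s

The more precisely we measure position, the greater the momentum disturbance.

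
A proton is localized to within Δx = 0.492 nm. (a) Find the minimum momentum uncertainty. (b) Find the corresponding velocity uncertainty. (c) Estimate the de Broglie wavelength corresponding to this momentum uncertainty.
(a) Δp_min = 1.072 × 10^-25 kg·m/s
(b) Δv_min = 64.074 m/s
(c) λ_dB = 6.183 nm

Step-by-step:

(a) From the uncertainty principle:
Δp_min = ℏ/(2Δx) = (1.055e-34 J·s)/(2 × 4.920e-10 m) = 1.072e-25 kg·m/s

(b) The velocity uncertainty:
Δv = Δp/m = (1.072e-25 kg·m/s)/(1.673e-27 kg) = 6.407e+01 m/s = 64.074 m/s

(c) The de Broglie wavelength for this momentum:
λ = h/p = (6.626e-34 J·s)/(1.072e-25 kg·m/s) = 6.183e-09 m = 6.183 nm

Note: The de Broglie wavelength is comparable to the localization size, as expected from wave-particle duality.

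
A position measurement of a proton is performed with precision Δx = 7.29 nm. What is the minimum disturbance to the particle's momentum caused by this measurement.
7.233 × 10^-27 kg·m/s

The uncertainty principle implies that measuring position disturbs momentum:
ΔxΔp ≥ ℏ/2

When we measure position with precision Δx, we necessarily introduce a momentum uncertainty:
Δp ≥ ℏ/(2Δx)
Δp_min = (1.055e-34 J·s) / (2 × 7.290e-09 m)
Δp_min = 7.233e-27 kg·m/s

The more precisely we measure position, the greater the momentum disturbance.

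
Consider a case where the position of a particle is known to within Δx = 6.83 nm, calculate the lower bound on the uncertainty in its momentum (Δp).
7.720 × 10^-27 kg·m/s

Using the Heisenberg uncertainty principle:
ΔxΔp ≥ ℏ/2

The minimum uncertainty in momentum is:
Δp_min = ℏ/(2Δx)
Δp_min = (1.055e-34 J·s) / (2 × 6.830e-09 m)
Δp_min = 7.720e-27 kg·m/s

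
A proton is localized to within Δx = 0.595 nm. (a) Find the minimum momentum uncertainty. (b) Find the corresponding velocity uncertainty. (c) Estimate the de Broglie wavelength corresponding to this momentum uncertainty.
(a) Δp_min = 8.862 × 10^-26 kg·m/s
(b) Δv_min = 52.982 m/s
(c) λ_dB = 7.477 nm

Step-by-step:

(a) From the uncertainty principle:
Δp_min = ℏ/(2Δx) = (1.055e-34 J·s)/(2 × 5.950e-10 m) = 8.862e-26 kg·m/s

(b) The velocity uncertainty:
Δv = Δp/m = (8.862e-26 kg·m/s)/(1.673e-27 kg) = 5.298e+01 m/s = 52.982 m/s

(c) The de Broglie wavelength for this momentum:
λ = h/p = (6.626e-34 J·s)/(8.862e-26 kg·m/s) = 7.477e-09 m = 7.477 nm

Note: The de Broglie wavelength is comparable to the localization size, as expected from wave-particle duality.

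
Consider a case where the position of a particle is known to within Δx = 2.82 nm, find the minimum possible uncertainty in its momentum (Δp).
1.870 × 10^-26 kg·m/s

Using the Heisenberg uncertainty principle:
ΔxΔp ≥ ℏ/2

The minimum uncertainty in momentum is:
Δp_min = ℏ/(2Δx)
Δp_min = (1.055e-34 J·s) / (2 × 2.820e-09 m)
Δp_min = 1.870e-26 kg·m/s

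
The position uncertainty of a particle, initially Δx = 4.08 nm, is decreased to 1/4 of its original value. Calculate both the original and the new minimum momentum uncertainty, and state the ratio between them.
Original Δp_min = 1.292 × 10^-26 kg·m/s; new Δp'_min = 5.169 × 10^-26 kg·m/s; ratio Δp'_min/Δp_min = 4.

From the uncertainty principle ΔxΔp ≥ ℏ/2, the minimum momentum uncertainty is Δp_min = ℏ/(2Δx).

Original (Δx = 4.08 nm = 4.080e-09 m):
Δp_min = (1.055e-34 J·s)/(2 × 4.080e-09 m) = 1.292e-26 kg·m/s

When Δx → (1/4)Δx:
Δp'_min = ℏ/(2 × (1/4)Δx) = 4 × ℏ/(2Δx) = 4 × Δp_min
Δp'_min = 4 × 1.292e-26 kg·m/s = 5.169e-26 kg·m/s

Since Δp_min ∝ 1/Δx, when Δx is decreased to 1/4 of its original value, Δp_min increases to 4 times its original value.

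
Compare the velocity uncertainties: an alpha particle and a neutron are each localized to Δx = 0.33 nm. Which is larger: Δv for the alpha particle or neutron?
The neutron has the larger minimum velocity uncertainty, by a ratio of 4.0.

For both particles, Δp_min = ℏ/(2Δx) = 1.598e-25 kg·m/s (same for both).

The velocity uncertainty is Δv = Δp/m:
- alpha particle: Δv = 1.598e-25 / 6.645e-27 = 2.405e+01 m/s = 24.047 m/s
- neutron: Δv = 1.598e-25 / 1.675e-27 = 9.540e+01 m/s = 95.397 m/s

Ratio: 9.540e+01 / 2.405e+01 = 4.0

The lighter particle has larger velocity uncertainty because Δv ∝ 1/m.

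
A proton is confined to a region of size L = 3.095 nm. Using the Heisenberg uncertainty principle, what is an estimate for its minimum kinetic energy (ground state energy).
541.543 neV

Using the uncertainty principle to estimate ground state energy:

1. The position uncertainty is approximately the confinement size:
   Δx ≈ L = 3.095e-09 m

2. From ΔxΔp ≥ ℏ/2, the minimum momentum uncertainty is:
   Δp ≈ ℏ/(2L) = 1.704e-26 kg·m/s

3. The kinetic energy is approximately:
   KE ≈ (Δp)²/(2m) = (1.704e-26)²/(2 × 1.673e-27 kg)
   KE ≈ 8.676e-26 J = 541.543 neV

This is an order-of-magnitude estimate of the ground state energy.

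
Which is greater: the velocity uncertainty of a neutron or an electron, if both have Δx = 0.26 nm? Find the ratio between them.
The electron has the larger minimum velocity uncertainty, by a ratio of 1838.7.

For both particles, Δp_min = ℏ/(2Δx) = 2.028e-25 kg·m/s (same for both).

The velocity uncertainty is Δv = Δp/m:
- neutron: Δv = 2.028e-25 / 1.675e-27 = 1.211e+02 m/s = 121.081 m/s
- electron: Δv = 2.028e-25 / 9.109e-31 = 2.226e+05 m/s = 222.630 km/s

Ratio: 2.226e+05 / 1.211e+02 = 1838.7

The lighter particle has larger velocity uncertainty because Δv ∝ 1/m.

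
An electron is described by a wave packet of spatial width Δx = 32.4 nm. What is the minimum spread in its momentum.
1.627 × 10^-27 kg·m/s

For a wave packet, the spatial width Δx and momentum spread Δp are related by the uncertainty principle:
ΔxΔp ≥ ℏ/2

The minimum momentum spread is:
Δp_min = ℏ/(2Δx)
Δp_min = (1.055e-34 J·s) / (2 × 3.240e-08 m)
Δp_min = 1.627e-27 kg·m/s

A wave packet cannot have both a well-defined position and well-defined momentum.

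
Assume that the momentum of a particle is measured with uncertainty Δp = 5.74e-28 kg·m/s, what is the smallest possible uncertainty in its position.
91.862 nm

Using the Heisenberg uncertainty principle:
ΔxΔp ≥ ℏ/2

The minimum uncertainty in position is:
Δx_min = ℏ/(2Δp)
Δx_min = (1.055e-34 J·s) / (2 × 5.740e-28 kg·m/s)
Δx_min = 9.186e-08 m = 91.862 nm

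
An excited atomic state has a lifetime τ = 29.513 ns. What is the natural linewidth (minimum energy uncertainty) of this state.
11.151 neV

Using the energy-time uncertainty principle:
ΔEΔt ≥ ℏ/2

The lifetime τ represents the time uncertainty Δt.
The natural linewidth (minimum energy uncertainty) is:

ΔE = ℏ/(2τ)
ΔE = (1.055e-34 J·s) / (2 × 2.951e-08 s)
ΔE = 1.787e-27 J = 11.151 neV

This natural linewidth limits the precision of spectroscopic measurements.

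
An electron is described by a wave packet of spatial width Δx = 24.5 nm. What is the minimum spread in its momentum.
2.152 × 10^-27 kg·m/s

For a wave packet, the spatial width Δx and momentum spread Δp are related by the uncertainty principle:
ΔxΔp ≥ ℏ/2

The minimum momentum spread is:
Δp_min = ℏ/(2Δx)
Δp_min = (1.055e-34 J·s) / (2 × 2.450e-08 m)
Δp_min = 2.152e-27 kg·m/s

A wave packet cannot have both a well-defined position and well-defined momentum.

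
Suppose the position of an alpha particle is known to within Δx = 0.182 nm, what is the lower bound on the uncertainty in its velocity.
43.602 m/s

Using the Heisenberg uncertainty principle and Δp = mΔv:
ΔxΔp ≥ ℏ/2
Δx(mΔv) ≥ ℏ/2

The minimum uncertainty in velocity is:
Δv_min = ℏ/(2mΔx)
Δv_min = (1.055e-34 J·s) / (2 × 6.645e-27 kg × 1.820e-10 m)
Δv_min = 4.360e+01 m/s = 43.602 m/s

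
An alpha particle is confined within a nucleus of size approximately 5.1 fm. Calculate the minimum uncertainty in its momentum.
1.034 × 10^-20 kg·m/s

Using the Heisenberg uncertainty principle:
ΔxΔp ≥ ℏ/2

With Δx ≈ L = 5.100e-15 m (the confinement size):
Δp_min = ℏ/(2Δx)
Δp_min = (1.055e-34 J·s) / (2 × 5.100e-15 m)
Δp_min = 1.034e-20 kg·m/s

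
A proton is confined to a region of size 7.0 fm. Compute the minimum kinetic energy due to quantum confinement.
105.866 keV

Using the uncertainty principle:

1. Position uncertainty: Δx ≈ 7.000e-15 m
2. Minimum momentum uncertainty: Δp = ℏ/(2Δx) = 7.533e-21 kg·m/s
3. Minimum kinetic energy:
   KE = (Δp)²/(2m) = (7.533e-21)²/(2 × 1.673e-27 kg)
   KE = 1.696e-14 J = 105.866 keV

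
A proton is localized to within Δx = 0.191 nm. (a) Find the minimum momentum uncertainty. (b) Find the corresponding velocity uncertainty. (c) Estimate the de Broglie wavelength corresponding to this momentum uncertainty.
(a) Δp_min = 2.761 × 10^-25 kg·m/s
(b) Δv_min = 165.050 m/s
(c) λ_dB = 2.400 nm

Step-by-step:

(a) From the uncertainty principle:
Δp_min = ℏ/(2Δx) = (1.055e-34 J·s)/(2 × 1.910e-10 m) = 2.761e-25 kg·m/s

(b) The velocity uncertainty:
Δv = Δp/m = (2.761e-25 kg·m/s)/(1.673e-27 kg) = 1.650e+02 m/s = 165.050 m/s

(c) The de Broglie wavelength for this momentum:
λ = h/p = (6.626e-34 J·s)/(2.761e-25 kg·m/s) = 2.400e-09 m = 2.400 nm

Note: The de Broglie wavelength is comparable to the localization size, as expected from wave-particle duality.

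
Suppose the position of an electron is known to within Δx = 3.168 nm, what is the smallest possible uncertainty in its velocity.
18.271 km/s

Using the Heisenberg uncertainty principle and Δp = mΔv:
ΔxΔp ≥ ℏ/2
Δx(mΔv) ≥ ℏ/2

The minimum uncertainty in velocity is:
Δv_min = ℏ/(2mΔx)
Δv_min = (1.055e-34 J·s) / (2 × 9.109e-31 kg × 3.168e-09 m)
Δv_min = 1.827e+04 m/s = 18.271 km/s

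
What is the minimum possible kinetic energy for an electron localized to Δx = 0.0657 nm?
2.207 eV

Localizing a particle requires giving it sufficient momentum uncertainty:

1. From uncertainty principle: Δp ≥ ℏ/(2Δx)
   Δp_min = (1.055e-34 J·s) / (2 × 6.570e-11 m)
   Δp_min = 8.026e-25 kg·m/s

2. This momentum uncertainty corresponds to kinetic energy:
   KE ≈ (Δp)²/(2m) = (8.026e-25)²/(2 × 9.109e-31 kg)
   KE = 3.535e-19 J = 2.207 eV

Tighter localization requires more energy.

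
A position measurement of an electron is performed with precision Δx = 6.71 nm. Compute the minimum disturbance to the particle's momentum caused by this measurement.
7.858 × 10^-27 kg·m/s

The uncertainty principle implies that measuring position disturbs momentum:
ΔxΔp ≥ ℏ/2

When we measure position with precision Δx, we necessarily introduce a momentum uncertainty:
Δp ≥ ℏ/(2Δx)
Δp_min = (1.055e-34 J·s) / (2 × 6.710e-09 m)
Δp_min = 7.858e-27 kg·m/s

The more precisely we measure position, the greater the momentum disturbance.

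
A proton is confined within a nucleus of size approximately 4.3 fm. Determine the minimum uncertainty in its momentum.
1.226 × 10^-20 kg·m/s

Using the Heisenberg uncertainty principle:
ΔxΔp ≥ ℏ/2

With Δx ≈ L = 4.300e-15 m (the confinement size):
Δp_min = ℏ/(2Δx)
Δp_min = (1.055e-34 J·s) / (2 × 4.300e-15 m)
Δp_min = 1.226e-20 kg·m/s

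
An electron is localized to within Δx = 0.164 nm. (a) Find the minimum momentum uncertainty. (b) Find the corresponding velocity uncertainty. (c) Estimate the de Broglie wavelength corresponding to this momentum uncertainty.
(a) Δp_min = 3.215 × 10^-25 kg·m/s
(b) Δv_min = 352.950 km/s
(c) λ_dB = 2.061 nm

Step-by-step:

(a) From the uncertainty principle:
Δp_min = ℏ/(2Δx) = (1.055e-34 J·s)/(2 × 1.640e-10 m) = 3.215e-25 kg·m/s

(b) The velocity uncertainty:
Δv = Δp/m = (3.215e-25 kg·m/s)/(9.109e-31 kg) = 3.530e+05 m/s = 352.950 km/s

(c) The de Broglie wavelength for this momentum:
λ = h/p = (6.626e-34 J·s)/(3.215e-25 kg·m/s) = 2.061e-09 m = 2.061 nm

Note: The de Broglie wavelength is comparable to the localization size, as expected from wave-particle duality.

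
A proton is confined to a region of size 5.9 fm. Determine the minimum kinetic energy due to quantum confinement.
149.022 keV

Using the uncertainty principle:

1. Position uncertainty: Δx ≈ 5.900e-15 m
2. Minimum momentum uncertainty: Δp = ℏ/(2Δx) = 8.937e-21 kg·m/s
3. Minimum kinetic energy:
   KE = (Δp)²/(2m) = (8.937e-21)²/(2 × 1.673e-27 kg)
   KE = 2.388e-14 J = 149.022 keV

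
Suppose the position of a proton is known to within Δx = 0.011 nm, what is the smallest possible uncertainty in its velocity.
2.866 km/s

Using the Heisenberg uncertainty principle and Δp = mΔv:
ΔxΔp ≥ ℏ/2
Δx(mΔv) ≥ ℏ/2

The minimum uncertainty in velocity is:
Δv_min = ℏ/(2mΔx)
Δv_min = (1.055e-34 J·s) / (2 × 1.673e-27 kg × 1.100e-11 m)
Δv_min = 2.866e+03 m/s = 2.866 km/s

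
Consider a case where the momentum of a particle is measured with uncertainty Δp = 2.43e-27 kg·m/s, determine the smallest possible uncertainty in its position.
21.699 nm

Using the Heisenberg uncertainty principle:
ΔxΔp ≥ ℏ/2

The minimum uncertainty in position is:
Δx_min = ℏ/(2Δp)
Δx_min = (1.055e-34 J·s) / (2 × 2.430e-27 kg·m/s)
Δx_min = 2.170e-08 m = 21.699 nm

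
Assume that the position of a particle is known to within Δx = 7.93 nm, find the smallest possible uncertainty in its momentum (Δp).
6.649 × 10^-27 kg·m/s

Using the Heisenberg uncertainty principle:
ΔxΔp ≥ ℏ/2

The minimum uncertainty in momentum is:
Δp_min = ℏ/(2Δx)
Δp_min = (1.055e-34 J·s) / (2 × 7.930e-09 m)
Δp_min = 6.649e-27 kg·m/s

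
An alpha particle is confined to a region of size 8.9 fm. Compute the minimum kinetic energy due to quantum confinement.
16.485 keV

Using the uncertainty principle:

1. Position uncertainty: Δx ≈ 8.900e-15 m
2. Minimum momentum uncertainty: Δp = ℏ/(2Δx) = 5.925e-21 kg·m/s
3. Minimum kinetic energy:
   KE = (Δp)²/(2m) = (5.925e-21)²/(2 × 6.645e-27 kg)
   KE = 2.641e-15 J = 16.485 keV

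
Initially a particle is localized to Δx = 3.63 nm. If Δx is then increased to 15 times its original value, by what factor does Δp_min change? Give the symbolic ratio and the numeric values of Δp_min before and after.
Original Δp_min = 1.453 × 10^-26 kg·m/s; new Δp'_min = 9.684 × 10^-28 kg·m/s; ratio Δp'_min/Δp_min = 1/15.

From the uncertainty principle ΔxΔp ≥ ℏ/2, the minimum momentum uncertainty is Δp_min = ℏ/(2Δx).

Original (Δx = 3.63 nm = 3.630e-09 m):
Δp_min = (1.055e-34 J·s)/(2 × 3.630e-09 m) = 1.453e-26 kg·m/s

When Δx → 15Δx:
Δp'_min = ℏ/(2 × 15Δx) = (1/15) × ℏ/(2Δx) = (1/15) × Δp_min
Δp'_min = 1/15 × 1.453e-26 kg·m/s = 9.684e-28 kg·m/s

Since Δp_min ∝ 1/Δx, when Δx is increased to 15 times its original value, Δp_min decreases to 1/15 of its original value.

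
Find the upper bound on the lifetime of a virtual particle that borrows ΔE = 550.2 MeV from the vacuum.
5.982 × 10^-25 s

Using the energy-time uncertainty principle:
ΔEΔt ≥ ℏ/2

For a virtual particle borrowing energy ΔE, the maximum lifetime is:
Δt_max = ℏ/(2ΔE)

Converting energy:
ΔE = 550.2 MeV = 8.815e-11 J

Δt_max = (1.055e-34 J·s) / (2 × 8.815e-11 J)
Δt_max = 5.982e-25 s = 5.982 × 10^-25 s

Virtual particles with higher borrowed energy exist for shorter times.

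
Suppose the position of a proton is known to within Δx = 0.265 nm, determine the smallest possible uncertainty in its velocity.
118.960 m/s

Using the Heisenberg uncertainty principle and Δp = mΔv:
ΔxΔp ≥ ℏ/2
Δx(mΔv) ≥ ℏ/2

The minimum uncertainty in velocity is:
Δv_min = ℏ/(2mΔx)
Δv_min = (1.055e-34 J·s) / (2 × 1.673e-27 kg × 2.650e-10 m)
Δv_min = 1.190e+02 m/s = 118.960 m/s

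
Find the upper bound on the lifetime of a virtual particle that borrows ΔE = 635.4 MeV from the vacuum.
5.180 × 10^-25 s

Using the energy-time uncertainty principle:
ΔEΔt ≥ ℏ/2

For a virtual particle borrowing energy ΔE, the maximum lifetime is:
Δt_max = ℏ/(2ΔE)

Converting energy:
ΔE = 635.4 MeV = 1.018e-10 J

Δt_max = (1.055e-34 J·s) / (2 × 1.018e-10 J)
Δt_max = 5.180e-25 s = 5.180 × 10^-25 s

Virtual particles with higher borrowed energy exist for shorter times.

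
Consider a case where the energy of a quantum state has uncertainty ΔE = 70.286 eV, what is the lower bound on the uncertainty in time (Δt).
4.682 as

Using the energy-time uncertainty principle:
ΔEΔt ≥ ℏ/2

The minimum uncertainty in time is:
Δt_min = ℏ/(2ΔE)
Δt_min = (1.055e-34 J·s) / (2 × 1.126e-17 J)
Δt_min = 4.682e-18 s = 4.682 as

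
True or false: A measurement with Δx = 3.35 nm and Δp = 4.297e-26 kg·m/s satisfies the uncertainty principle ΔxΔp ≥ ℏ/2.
Yes, it satisfies the uncertainty principle.

Calculate the product ΔxΔp:
ΔxΔp = (3.350e-09 m) × (4.297e-26 kg·m/s)
ΔxΔp = 1.439e-34 J·s

Compare to the minimum allowed value ℏ/2:
ℏ/2 = 5.273e-35 J·s

Since ΔxΔp = 1.439e-34 J·s ≥ 5.273e-35 J·s = ℏ/2,
the measurement satisfies the uncertainty principle.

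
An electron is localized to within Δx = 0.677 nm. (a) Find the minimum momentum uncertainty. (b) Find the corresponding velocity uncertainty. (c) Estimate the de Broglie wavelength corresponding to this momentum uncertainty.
(a) Δp_min = 7.789 × 10^-26 kg·m/s
(b) Δv_min = 85.500 km/s
(c) λ_dB = 8.507 nm

Step-by-step:

(a) From the uncertainty principle:
Δp_min = ℏ/(2Δx) = (1.055e-34 J·s)/(2 × 6.770e-10 m) = 7.789e-26 kg·m/s

(b) The velocity uncertainty:
Δv = Δp/m = (7.789e-26 kg·m/s)/(9.109e-31 kg) = 8.550e+04 m/s = 85.500 km/s

(c) The de Broglie wavelength for this momentum:
λ = h/p = (6.626e-34 J·s)/(7.789e-26 kg·m/s) = 8.507e-09 m = 8.507 nm

Note: The de Broglie wavelength is comparable to the localization size, as expected from wave-particle duality.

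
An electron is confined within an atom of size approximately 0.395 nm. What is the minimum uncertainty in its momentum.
1.335 × 10^-25 kg·m/s

Using the Heisenberg uncertainty principle:
ΔxΔp ≥ ℏ/2

With Δx ≈ L = 3.950e-10 m (the confinement size):
Δp_min = ℏ/(2Δx)
Δp_min = (1.055e-34 J·s) / (2 × 3.950e-10 m)
Δp_min = 1.335e-25 kg·m/s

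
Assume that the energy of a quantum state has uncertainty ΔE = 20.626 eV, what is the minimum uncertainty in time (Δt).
15.956 as

Using the energy-time uncertainty principle:
ΔEΔt ≥ ℏ/2

The minimum uncertainty in time is:
Δt_min = ℏ/(2ΔE)
Δt_min = (1.055e-34 J·s) / (2 × 3.305e-18 J)
Δt_min = 1.596e-17 s = 15.956 as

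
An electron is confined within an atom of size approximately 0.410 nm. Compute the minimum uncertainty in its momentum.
1.286 × 10^-25 kg·m/s

Using the Heisenberg uncertainty principle:
ΔxΔp ≥ ℏ/2

With Δx ≈ L = 4.100e-10 m (the confinement size):
Δp_min = ℏ/(2Δx)
Δp_min = (1.055e-34 J·s) / (2 × 4.100e-10 m)
Δp_min = 1.286e-25 kg·m/s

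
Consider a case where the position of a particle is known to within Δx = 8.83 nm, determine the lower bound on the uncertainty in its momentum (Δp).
5.972 × 10^-27 kg·m/s

Using the Heisenberg uncertainty principle:
ΔxΔp ≥ ℏ/2

The minimum uncertainty in momentum is:
Δp_min = ℏ/(2Δx)
Δp_min = (1.055e-34 J·s) / (2 × 8.830e-09 m)
Δp_min = 5.972e-27 kg·m/s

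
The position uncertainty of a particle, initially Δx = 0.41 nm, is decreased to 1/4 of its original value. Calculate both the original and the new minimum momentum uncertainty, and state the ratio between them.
Original Δp_min = 1.286 × 10^-25 kg·m/s; new Δp'_min = 5.144 × 10^-25 kg·m/s; ratio Δp'_min/Δp_min = 4.

From the uncertainty principle ΔxΔp ≥ ℏ/2, the minimum momentum uncertainty is Δp_min = ℏ/(2Δx).

Original (Δx = 0.41 nm = 4.100e-10 m):
Δp_min = (1.055e-34 J·s)/(2 × 4.100e-10 m) = 1.286e-25 kg·m/s

When Δx → (1/4)Δx:
Δp'_min = ℏ/(2 × (1/4)Δx) = 4 × ℏ/(2Δx) = 4 × Δp_min
Δp'_min = 4 × 1.286e-25 kg·m/s = 5.144e-25 kg·m/s

Since Δp_min ∝ 1/Δx, when Δx is decreased to 1/4 of its original value, Δp_min increases to 4 times its original value.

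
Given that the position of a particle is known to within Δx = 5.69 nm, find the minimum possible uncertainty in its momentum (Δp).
9.267 × 10^-27 kg·m/s

Using the Heisenberg uncertainty principle:
ΔxΔp ≥ ℏ/2

The minimum uncertainty in momentum is:
Δp_min = ℏ/(2Δx)
Δp_min = (1.055e-34 J·s) / (2 × 5.690e-09 m)
Δp_min = 9.267e-27 kg·m/s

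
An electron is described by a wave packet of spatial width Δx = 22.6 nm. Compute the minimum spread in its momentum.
2.333 × 10^-27 kg·m/s

For a wave packet, the spatial width Δx and momentum spread Δp are related by the uncertainty principle:
ΔxΔp ≥ ℏ/2

The minimum momentum spread is:
Δp_min = ℏ/(2Δx)
Δp_min = (1.055e-34 J·s) / (2 × 2.260e-08 m)
Δp_min = 2.333e-27 kg·m/s

A wave packet cannot have both a well-defined position and well-defined momentum.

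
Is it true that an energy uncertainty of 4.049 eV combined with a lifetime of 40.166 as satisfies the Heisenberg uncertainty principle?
No, it violates the uncertainty relation.

Calculate the product ΔEΔt:
ΔE = 4.049 eV = 6.487e-19 J
ΔEΔt = (6.487e-19 J) × (4.017e-17 s)
ΔEΔt = 2.606e-35 J·s

Compare to the minimum allowed value ℏ/2:
ℏ/2 = 5.273e-35 J·s

Since ΔEΔt = 2.606e-35 J·s < 5.273e-35 J·s = ℏ/2,
this violates the uncertainty relation.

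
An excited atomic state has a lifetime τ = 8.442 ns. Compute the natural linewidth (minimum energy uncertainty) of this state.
38.984 neV

Using the energy-time uncertainty principle:
ΔEΔt ≥ ℏ/2

The lifetime τ represents the time uncertainty Δt.
The natural linewidth (minimum energy uncertainty) is:

ΔE = ℏ/(2τ)
ΔE = (1.055e-34 J·s) / (2 × 8.442e-09 s)
ΔE = 6.246e-27 J = 38.984 neV

This natural linewidth limits the precision of spectroscopic measurements.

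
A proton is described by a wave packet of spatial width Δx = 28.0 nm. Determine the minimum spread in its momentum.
1.883 × 10^-27 kg·m/s

For a wave packet, the spatial width Δx and momentum spread Δp are related by the uncertainty principle:
ΔxΔp ≥ ℏ/2

The minimum momentum spread is:
Δp_min = ℏ/(2Δx)
Δp_min = (1.055e-34 J·s) / (2 × 2.800e-08 m)
Δp_min = 1.883e-27 kg·m/s

A wave packet cannot have both a well-defined position and well-defined momentum.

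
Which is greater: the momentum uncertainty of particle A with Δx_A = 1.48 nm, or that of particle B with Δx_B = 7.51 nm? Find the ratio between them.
Particle A has the larger minimum momentum uncertainty, by a factor of 5.07.

For each particle, the minimum momentum uncertainty is Δp_min = ℏ/(2Δx):

Particle A: Δp_A = ℏ/(2×1.480e-09 m) = 3.563e-26 kg·m/s
Particle B: Δp_B = ℏ/(2×7.510e-09 m) = 7.021e-27 kg·m/s

Ratio: Δp_A/Δp_B = 5.07

Since Δp_min ∝ 1/Δx, the particle with smaller position uncertainty (A) has larger momentum uncertainty.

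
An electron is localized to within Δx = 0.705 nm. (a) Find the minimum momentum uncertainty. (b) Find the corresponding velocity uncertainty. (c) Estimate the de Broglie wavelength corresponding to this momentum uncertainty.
(a) Δp_min = 7.479 × 10^-26 kg·m/s
(b) Δv_min = 82.105 km/s
(c) λ_dB = 8.859 nm

Step-by-step:

(a) From the uncertainty principle:
Δp_min = ℏ/(2Δx) = (1.055e-34 J·s)/(2 × 7.050e-10 m) = 7.479e-26 kg·m/s

(b) The velocity uncertainty:
Δv = Δp/m = (7.479e-26 kg·m/s)/(9.109e-31 kg) = 8.210e+04 m/s = 82.105 km/s

(c) The de Broglie wavelength for this momentum:
λ = h/p = (6.626e-34 J·s)/(7.479e-26 kg·m/s) = 8.859e-09 m = 8.859 nm

Note: The de Broglie wavelength is comparable to the localization size, as expected from wave-particle duality.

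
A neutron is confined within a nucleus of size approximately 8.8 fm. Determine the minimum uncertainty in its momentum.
5.992 × 10^-21 kg·m/s

Using the Heisenberg uncertainty principle:
ΔxΔp ≥ ℏ/2

With Δx ≈ L = 8.800e-15 m (the confinement size):
Δp_min = ℏ/(2Δx)
Δp_min = (1.055e-34 J·s) / (2 × 8.800e-15 m)
Δp_min = 5.992e-21 kg·m/s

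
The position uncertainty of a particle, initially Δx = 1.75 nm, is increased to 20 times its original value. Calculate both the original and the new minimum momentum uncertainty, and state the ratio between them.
Original Δp_min = 3.013 × 10^-26 kg·m/s; new Δp'_min = 1.507 × 10^-27 kg·m/s; ratio Δp'_min/Δp_min = 1/20.

From the uncertainty principle ΔxΔp ≥ ℏ/2, the minimum momentum uncertainty is Δp_min = ℏ/(2Δx).

Original (Δx = 1.75 nm = 1.750e-09 m):
Δp_min = (1.055e-34 J·s)/(2 × 1.750e-09 m) = 3.013e-26 kg·m/s

When Δx → 20Δx:
Δp'_min = ℏ/(2 × 20Δx) = (1/20) × ℏ/(2Δx) = (1/20) × Δp_min
Δp'_min = 1/20 × 3.013e-26 kg·m/s = 1.507e-27 kg·m/s

Since Δp_min ∝ 1/Δx, when Δx is increased to 20 times its original value, Δp_min decreases to 1/20 of its original value.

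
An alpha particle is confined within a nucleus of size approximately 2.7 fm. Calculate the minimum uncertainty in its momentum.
1.953 × 10^-20 kg·m/s

Using the Heisenberg uncertainty principle:
ΔxΔp ≥ ℏ/2

With Δx ≈ L = 2.700e-15 m (the confinement size):
Δp_min = ℏ/(2Δx)
Δp_min = (1.055e-34 J·s) / (2 × 2.700e-15 m)
Δp_min = 1.953e-20 kg·m/s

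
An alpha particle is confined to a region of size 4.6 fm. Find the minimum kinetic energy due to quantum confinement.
61.711 keV

Using the uncertainty principle:

1. Position uncertainty: Δx ≈ 4.600e-15 m
2. Minimum momentum uncertainty: Δp = ℏ/(2Δx) = 1.146e-20 kg·m/s
3. Minimum kinetic energy:
   KE = (Δp)²/(2m) = (1.146e-20)²/(2 × 6.645e-27 kg)
   KE = 9.887e-15 J = 61.711 keV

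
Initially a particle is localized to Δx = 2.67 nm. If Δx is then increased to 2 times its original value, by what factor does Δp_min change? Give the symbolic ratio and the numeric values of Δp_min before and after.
Original Δp_min = 1.975 × 10^-26 kg·m/s; new Δp'_min = 9.874 × 10^-27 kg·m/s; ratio Δp'_min/Δp_min = 1/2.

From the uncertainty principle ΔxΔp ≥ ℏ/2, the minimum momentum uncertainty is Δp_min = ℏ/(2Δx).

Original (Δx = 2.67 nm = 2.670e-09 m):
Δp_min = (1.055e-34 J·s)/(2 × 2.670e-09 m) = 1.975e-26 kg·m/s

When Δx → 2Δx:
Δp'_min = ℏ/(2 × 2Δx) = (1/2) × ℏ/(2Δx) = (1/2) × Δp_min
Δp'_min = 1/2 × 1.975e-26 kg·m/s = 9.874e-27 kg·m/s

Since Δp_min ∝ 1/Δx, when Δx is increased to 2 times its original value, Δp_min decreases to 1/2 of its original value.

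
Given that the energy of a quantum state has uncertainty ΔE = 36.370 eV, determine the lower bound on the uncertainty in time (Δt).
9.049 as

Using the energy-time uncertainty principle:
ΔEΔt ≥ ℏ/2

The minimum uncertainty in time is:
Δt_min = ℏ/(2ΔE)
Δt_min = (1.055e-34 J·s) / (2 × 5.827e-18 J)
Δt_min = 9.049e-18 s = 9.049 as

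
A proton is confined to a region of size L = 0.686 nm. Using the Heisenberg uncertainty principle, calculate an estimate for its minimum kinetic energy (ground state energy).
11.023 μeV

Using the uncertainty principle to estimate ground state energy:

1. The position uncertainty is approximately the confinement size:
   Δx ≈ L = 6.860e-10 m

2. From ΔxΔp ≥ ℏ/2, the minimum momentum uncertainty is:
   Δp ≈ ℏ/(2L) = 7.686e-26 kg·m/s

3. The kinetic energy is approximately:
   KE ≈ (Δp)²/(2m) = (7.686e-26)²/(2 × 1.673e-27 kg)
   KE ≈ 1.766e-24 J = 11.023 μeV

This is an order-of-magnitude estimate of the ground state energy.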